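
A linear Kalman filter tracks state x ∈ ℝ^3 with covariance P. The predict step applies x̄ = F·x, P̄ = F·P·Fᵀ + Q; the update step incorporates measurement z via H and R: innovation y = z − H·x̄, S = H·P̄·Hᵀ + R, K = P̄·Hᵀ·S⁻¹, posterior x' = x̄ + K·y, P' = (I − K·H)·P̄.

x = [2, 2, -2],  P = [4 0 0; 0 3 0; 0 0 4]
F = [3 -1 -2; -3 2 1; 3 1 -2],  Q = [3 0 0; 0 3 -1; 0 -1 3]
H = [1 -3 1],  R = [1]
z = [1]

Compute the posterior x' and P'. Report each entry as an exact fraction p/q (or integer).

x̄ = F·x = [8, -4, 12]
P̄ = F·P·Fᵀ + Q = [58 -50 49; -50 55 -39; 49 -39 58]
y = z − H·x̄ = [-31]
S = H·P̄·Hᵀ + R = [1244]
K = P̄·Hᵀ·S⁻¹ = [257/1244; -127/622; 56/311]
x' = x̄ + K·y = [1985/1244, 1449/622, 1996/311]
P' = (I − K·H)·P̄ = [6103/1244 1539/622 847/311; 1539/622 976/311 2095/311; 847/311 2095/311 5494/311]

x' = [1985/1244, 1449/622, 1996/311]
P' = [6103/1244 1539/622 847/311; 1539/622 976/311 2095/311; 847/311 2095/311 5494/311]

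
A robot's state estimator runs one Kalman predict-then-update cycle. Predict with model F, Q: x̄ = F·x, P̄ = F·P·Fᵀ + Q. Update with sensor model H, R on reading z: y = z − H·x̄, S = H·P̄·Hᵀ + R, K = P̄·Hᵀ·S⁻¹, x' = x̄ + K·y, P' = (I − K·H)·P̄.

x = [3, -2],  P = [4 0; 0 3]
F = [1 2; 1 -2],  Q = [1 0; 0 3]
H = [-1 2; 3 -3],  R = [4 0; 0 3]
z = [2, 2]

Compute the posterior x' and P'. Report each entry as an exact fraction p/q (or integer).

x̄ = F·x = [-1, 7]
P̄ = F·P·Fᵀ + Q = [17 -8; -8 19]
y = z − H·x̄ = [-13, 26]
S = H·P̄·Hᵀ + R = [129 -237; -237 471]
K = P̄·Hᵀ·S⁻¹ = [124/255 103/255; 823/1530 151/1530]
x' = x̄ + K·y = [811/255, 3937/1530]
P' = (I − K·H)·P̄ = [234/85 599/255; 599/255 3443/1530]

x' = [811/255, 3937/1530]
P' = [234/85 599/255; 599/255 3443/1530]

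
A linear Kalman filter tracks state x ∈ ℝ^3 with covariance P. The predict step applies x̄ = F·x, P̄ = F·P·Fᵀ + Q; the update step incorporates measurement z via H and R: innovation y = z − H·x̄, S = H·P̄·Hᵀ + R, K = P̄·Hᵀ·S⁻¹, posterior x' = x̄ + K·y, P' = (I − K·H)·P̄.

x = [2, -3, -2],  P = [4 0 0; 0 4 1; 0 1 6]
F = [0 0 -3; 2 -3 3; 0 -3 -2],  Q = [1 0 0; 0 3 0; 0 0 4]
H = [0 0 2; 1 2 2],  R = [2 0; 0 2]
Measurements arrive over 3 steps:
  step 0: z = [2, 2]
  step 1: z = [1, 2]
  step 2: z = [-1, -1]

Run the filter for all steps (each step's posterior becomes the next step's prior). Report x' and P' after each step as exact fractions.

step 0: x' = [86886/34291, -41303/34291, 34299/34291], P' = [475030/34291 -267330/34291 21040/34291; -267330/34291 181978/34291 -27124/34291; 21040/34291 -27124/34291 16795/34291]
step 1: x' = [-224507281/110672124, 847593301/442688496, 44965621/221344248], P' = [125333695/27668031 -271147093/110672124 7023899/55336062; -271147093/110672124 974676889/442688496 -105204335/221344248; 7023899/55336062 -105204335/221344248 47869873/110672124]
step 2: x' = [-1222632717037/1038409164759, 235916440995/346136388253, -209701141688/346136388253], P' = [4393828759670/1038409164759 -800657868388/346136388253 45055904138/346136388253; -800657868388/346136388253 1477186218217/692272776506 -328397370643/692272776506; 45055904138/346136388253 -328397370643/692272776506 298640577103/692272776506]

step 0: x̄ = F·x = [6, 7, 13]
step 0: P̄ = F·P·Fᵀ + Q = [55 -45 45; -45 91 -3; 45 -3 76]
step 0: y = z − H·x̄ = [-24, -44]
step 0: S = H·P̄·Hᵀ + R = [306 382; 382 701]
step 0: K = P̄·Hᵀ·S⁻¹ = [21040/34291 -8775/34291; -27124/34291 21189/34291; 16795/34291 191/34291]
step 0: x' = x̄ + K·y = [86886/34291, -41303/34291, 34299/34291]
step 0: P' = (I − K·H)·P̄ = [475030/34291 -267330/34291 21040/34291; -267330/34291 181978/34291 -27124/34291; 21040/34291 -27124/34291 16795/34291]
step 1: x̄ = F·x = [-102897/34291, 400578/34291, 55311/34291]
step 1: P̄ = F·P·Fᵀ + Q = [185446/34291 -521511/34291 -143346/34291; -521511/34291 7740622/34291 3138224/34291; -143346/34291 3138224/34291 1516658/34291]
step 1: y = z − H·x̄ = [-76331/34291, -740299/34291]
step 1: S = H·P̄·Hᵀ + R = [6135214/34291 18332836/34291; 18332836/34291 59729512/34291]
step 1: K = P̄·Hᵀ·S⁻¹ = [7023899/55336062 -6431905/110672124; -105204335/221344248 221974033/442688496; 47869873/110672124 4583209/221344248]
step 1: x' = x̄ + K·y = [-224507281/110672124, 847593301/442688496, 44965621/221344248]
step 1: P' = (I − K·H)·P̄ = [125333695/27668031 -271147093/110672124 7023899/55336062; -271147093/110672124 974676889/442688496 -105204335/221344248; 7023899/55336062 -105204335/221344248 47869873/110672124]
step 2: x̄ = F·x = [-44965621/73781416, -4069044425/442688496, -2722642387/442688496]
step 2: P̄ = F·P·Fᵀ + Q = [180500327/36890708 -659023435/73781416 -124133513/73781416; -659023435/73781416 37321540225/442688496 14537206523/442688496; -124133513/73781416 14537206523/442688496 8783859913/442688496]
step 2: y = z − H·x̄ = [2501298139/221344248, 2235079809/73781416]
step 2: S = H·P̄·Hᵀ + R = [9005204161/110672124 7649555299/36890708; 7649555299/36890708 23747905575/36890708]
step 2: K = P̄·Hᵀ·S⁻¹ = [45055904138/346136388253 -69891512915/1038409164759; -328397370643/692272776506 174065489593/346136388253; 298640577103/692272776506 7649555299/346136388253]
step 2: x' = x̄ + K·y = [-1222632717037/1038409164759, 235916440995/346136388253, -209701141688/346136388253]
step 2: P' = (I − K·H)·P̄ = [4393828759670/1038409164759 -800657868388/346136388253 45055904138/346136388253; -800657868388/346136388253 1477186218217/692272776506 -328397370643/692272776506; 45055904138/346136388253 -328397370643/692272776506 298640577103/692272776506]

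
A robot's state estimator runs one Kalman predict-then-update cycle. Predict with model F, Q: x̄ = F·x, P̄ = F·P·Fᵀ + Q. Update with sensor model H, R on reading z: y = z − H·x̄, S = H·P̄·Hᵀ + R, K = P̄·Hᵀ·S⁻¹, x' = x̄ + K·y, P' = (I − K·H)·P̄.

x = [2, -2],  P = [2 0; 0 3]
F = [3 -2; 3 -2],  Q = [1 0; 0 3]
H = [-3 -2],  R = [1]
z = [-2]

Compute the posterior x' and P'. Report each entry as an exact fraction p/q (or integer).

x̄ = F·x = [10, 10]
P̄ = F·P·Fᵀ + Q = [31 30; 30 33]
y = z − H·x̄ = [48]
S = H·P̄·Hᵀ + R = [772]
K = P̄·Hᵀ·S⁻¹ = [-153/772; -39/193]
x' = x̄ + K·y = [94/193, 58/193]
P' = (I − K·H)·P̄ = [523/772 -177/193; -177/193 285/193]

x' = [94/193, 58/193]
P' = [523/772 -177/193; -177/193 285/193]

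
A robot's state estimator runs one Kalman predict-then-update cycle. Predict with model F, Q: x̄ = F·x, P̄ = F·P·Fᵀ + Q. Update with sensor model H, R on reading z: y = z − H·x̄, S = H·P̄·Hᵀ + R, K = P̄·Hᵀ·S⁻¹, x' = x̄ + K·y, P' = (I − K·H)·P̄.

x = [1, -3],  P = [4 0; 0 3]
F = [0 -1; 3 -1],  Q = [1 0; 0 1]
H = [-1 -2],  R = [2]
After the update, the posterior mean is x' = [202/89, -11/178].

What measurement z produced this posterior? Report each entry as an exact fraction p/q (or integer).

z = [-2]

x̄ = F·x = [3, 6]
P̄ = F·P·Fᵀ + Q = [4 3; 3 40]
S = H·P̄·Hᵀ + R = [178]
K = P̄·Hᵀ·S⁻¹ = [-5/89; -83/178]
x' − x̄ = [-65/89, -1079/178] = K·y
y = (KᵀK)⁻¹·Kᵀ·(x' − x̄) = [13]
z = y + H·x̄ = [13] + [-15] = [-2]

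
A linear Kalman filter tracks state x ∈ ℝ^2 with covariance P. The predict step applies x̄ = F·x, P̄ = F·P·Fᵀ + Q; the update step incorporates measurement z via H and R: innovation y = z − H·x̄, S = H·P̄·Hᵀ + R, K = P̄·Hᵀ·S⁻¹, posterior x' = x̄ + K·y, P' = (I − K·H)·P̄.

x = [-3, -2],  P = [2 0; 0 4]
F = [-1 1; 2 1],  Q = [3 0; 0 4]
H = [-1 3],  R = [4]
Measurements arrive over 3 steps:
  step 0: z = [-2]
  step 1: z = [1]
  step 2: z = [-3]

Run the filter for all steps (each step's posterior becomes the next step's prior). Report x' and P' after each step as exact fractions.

step 0: x̄ = F·x = [1, -8]
step 0: P̄ = F·P·Fᵀ + Q = [9 0; 0 16]
step 0: y = z − H·x̄ = [23]
step 0: S = H·P̄·Hᵀ + R = [157]
step 0: K = P̄·Hᵀ·S⁻¹ = [-9/157; 48/157]
step 0: x' = x̄ + K·y = [-50/157, -152/157]
step 0: P' = (I − K·H)·P̄ = [1332/157 432/157; 432/157 208/157]
step 1: x̄ = F·x = [-102/157, -252/157]
step 1: P̄ = F·P·Fᵀ + Q = [1147/157 -2024/157; -2024/157 7892/157]
step 1: y = z − H·x̄ = [811/157]
step 1: S = H·P̄·Hᵀ + R = [84947/157]
step 1: K = P̄·Hᵀ·S⁻¹ = [-7219/84947; 25700/84947]
step 1: x' = x̄ + K·y = [-92479/84947, -3592/84947]
step 1: P' = (I − K·H)·P̄ = [288664/84947 86596/84947; 86596/84947 63132/84947]
step 2: x̄ = F·x = [88887/84947, -188550/84947]
step 2: P̄ = F·P·Fᵀ + Q = [433445/84947 -427600/84947; -427600/84947 1903960/84947]
step 2: y = z − H·x̄ = [399696/84947]
step 2: S = H·P̄·Hᵀ + R = [20474473/84947]
step 2: K = P̄·Hᵀ·S⁻¹ = [-1716245/20474473; 6139480/20474473]
step 2: x' = x̄ + K·y = [13348773/20474473, -16557810/20474473]
step 2: P' = (I − K·H)·P̄ = [69797180/20474473 20977400/20474473; 20977400/20474473 15178440/20474473]

step 0: x' = [-50/157, -152/157], P' = [1332/157 432/157; 432/157 208/157]
step 1: x' = [-92479/84947, -3592/84947], P' = [288664/84947 86596/84947; 86596/84947 63132/84947]
step 2: x' = [13348773/20474473, -16557810/20474473], P' = [69797180/20474473 20977400/20474473; 20977400/20474473 15178440/20474473]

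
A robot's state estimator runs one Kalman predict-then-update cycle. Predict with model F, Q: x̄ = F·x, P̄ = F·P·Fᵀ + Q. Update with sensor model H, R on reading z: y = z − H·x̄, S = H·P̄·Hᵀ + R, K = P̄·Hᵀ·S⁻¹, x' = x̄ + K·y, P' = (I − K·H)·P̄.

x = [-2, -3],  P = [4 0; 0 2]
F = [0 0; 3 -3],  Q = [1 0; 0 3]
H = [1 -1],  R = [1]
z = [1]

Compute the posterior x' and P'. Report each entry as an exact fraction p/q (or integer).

x̄ = F·x = [0, 3]
P̄ = F·P·Fᵀ + Q = [1 0; 0 57]
y = z − H·x̄ = [4]
S = H·P̄·Hᵀ + R = [59]
K = P̄·Hᵀ·S⁻¹ = [1/59; -57/59]
x' = x̄ + K·y = [4/59, -51/59]
P' = (I − K·H)·P̄ = [58/59 57/59; 57/59 114/59]

x' = [4/59, -51/59]
P' = [58/59 57/59; 57/59 114/59]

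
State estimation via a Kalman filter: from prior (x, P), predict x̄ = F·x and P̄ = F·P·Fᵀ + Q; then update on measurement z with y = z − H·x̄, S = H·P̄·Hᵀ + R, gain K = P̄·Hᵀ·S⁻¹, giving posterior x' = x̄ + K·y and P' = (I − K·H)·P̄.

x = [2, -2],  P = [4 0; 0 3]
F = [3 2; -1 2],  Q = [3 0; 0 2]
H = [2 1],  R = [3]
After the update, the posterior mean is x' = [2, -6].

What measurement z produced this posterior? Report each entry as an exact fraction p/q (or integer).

z = [-2]

x̄ = F·x = [2, -6]
P̄ = F·P·Fᵀ + Q = [51 0; 0 18]
S = H·P̄·Hᵀ + R = [225]
K = P̄·Hᵀ·S⁻¹ = [34/75; 2/25]
x' − x̄ = [0, 0] = K·y
y = (KᵀK)⁻¹·Kᵀ·(x' − x̄) = [0]
z = y + H·x̄ = [0] + [-2] = [-2]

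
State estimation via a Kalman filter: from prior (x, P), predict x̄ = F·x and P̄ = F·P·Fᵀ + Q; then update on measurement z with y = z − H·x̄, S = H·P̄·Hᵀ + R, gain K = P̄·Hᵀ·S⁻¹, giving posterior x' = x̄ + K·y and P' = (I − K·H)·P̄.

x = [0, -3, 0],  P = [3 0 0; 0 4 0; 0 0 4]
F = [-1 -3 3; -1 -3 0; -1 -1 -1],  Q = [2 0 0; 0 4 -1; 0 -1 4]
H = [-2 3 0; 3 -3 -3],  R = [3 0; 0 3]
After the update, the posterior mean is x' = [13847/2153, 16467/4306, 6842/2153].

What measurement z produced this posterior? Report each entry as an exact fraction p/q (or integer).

x̄ = F·x = [9, 9, 3]
P̄ = F·P·Fᵀ + Q = [77 39 3; 39 43 14; 3 14 15]
S = H·P̄·Hᵀ + R = [230 -372; -372 714]
K = P̄·Hᵀ·S⁻¹ = [2107/4306 1731/4306; 2721/4306 546/2153; -276/2153 -379/2153]
x' − x̄ = [-5530/2153, -22287/4306, 383/2153] = K·y
y = (KᵀK)⁻¹·Kᵀ·(x' − x̄) = [-11, 7]
z = y + H·x̄ = [-11, 7] + [9, -9] = [-2, -2]

z = [-2, -2]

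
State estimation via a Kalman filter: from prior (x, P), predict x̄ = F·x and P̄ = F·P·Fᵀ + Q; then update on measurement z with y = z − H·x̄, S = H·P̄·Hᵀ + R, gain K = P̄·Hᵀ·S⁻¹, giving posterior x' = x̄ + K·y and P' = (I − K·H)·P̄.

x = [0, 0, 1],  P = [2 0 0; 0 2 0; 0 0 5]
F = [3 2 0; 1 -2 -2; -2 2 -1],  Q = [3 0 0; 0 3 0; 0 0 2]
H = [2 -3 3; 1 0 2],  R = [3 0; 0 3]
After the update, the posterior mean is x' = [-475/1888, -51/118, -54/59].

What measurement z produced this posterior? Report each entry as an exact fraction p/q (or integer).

x̄ = F·x = [0, -2, -1]
P̄ = F·P·Fᵀ + Q = [29 -2 -4; -2 33 -2; -4 -2 23]
S = H·P̄·Hᵀ + R = [635 186; 186 108]
K = P̄·Hᵀ·S⁻¹ = [95/1888 407/3776; -37/118 343/708; -1/59 74/177]
x' − x̄ = [-475/1888, 185/118, 5/59] = K·y
y = (KᵀK)⁻¹·Kᵀ·(x' − x̄) = [-5, 0]
z = y + H·x̄ = [-5, 0] + [3, -2] = [-2, -2]

z = [-2, -2]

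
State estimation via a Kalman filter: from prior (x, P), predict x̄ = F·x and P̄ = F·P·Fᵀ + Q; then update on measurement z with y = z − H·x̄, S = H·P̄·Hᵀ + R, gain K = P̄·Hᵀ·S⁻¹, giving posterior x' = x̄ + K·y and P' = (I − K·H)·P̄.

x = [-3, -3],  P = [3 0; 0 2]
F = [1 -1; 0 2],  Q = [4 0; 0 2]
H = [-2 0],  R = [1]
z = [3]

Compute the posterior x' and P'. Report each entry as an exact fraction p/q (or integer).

x̄ = F·x = [0, -6]
P̄ = F·P·Fᵀ + Q = [9 -4; -4 10]
y = z − H·x̄ = [3]
S = H·P̄·Hᵀ + R = [37]
K = P̄·Hᵀ·S⁻¹ = [-18/37; 8/37]
x' = x̄ + K·y = [-54/37, -198/37]
P' = (I − K·H)·P̄ = [9/37 -4/37; -4/37 306/37]

x' = [-54/37, -198/37]
P' = [9/37 -4/37; -4/37 306/37]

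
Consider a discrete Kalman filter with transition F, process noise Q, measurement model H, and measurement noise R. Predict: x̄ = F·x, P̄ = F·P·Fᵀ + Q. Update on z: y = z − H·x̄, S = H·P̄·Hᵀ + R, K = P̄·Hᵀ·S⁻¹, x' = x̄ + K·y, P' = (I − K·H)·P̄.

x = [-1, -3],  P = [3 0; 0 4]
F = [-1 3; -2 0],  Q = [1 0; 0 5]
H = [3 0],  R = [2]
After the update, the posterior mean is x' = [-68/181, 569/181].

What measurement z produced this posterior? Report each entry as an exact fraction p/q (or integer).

x̄ = F·x = [-8, 2]
P̄ = F·P·Fᵀ + Q = [40 6; 6 17]
S = H·P̄·Hᵀ + R = [362]
K = P̄·Hᵀ·S⁻¹ = [60/181; 9/181]
x' − x̄ = [1380/181, 207/181] = K·y
y = (KᵀK)⁻¹·Kᵀ·(x' − x̄) = [23]
z = y + H·x̄ = [23] + [-24] = [-1]

z = [-1]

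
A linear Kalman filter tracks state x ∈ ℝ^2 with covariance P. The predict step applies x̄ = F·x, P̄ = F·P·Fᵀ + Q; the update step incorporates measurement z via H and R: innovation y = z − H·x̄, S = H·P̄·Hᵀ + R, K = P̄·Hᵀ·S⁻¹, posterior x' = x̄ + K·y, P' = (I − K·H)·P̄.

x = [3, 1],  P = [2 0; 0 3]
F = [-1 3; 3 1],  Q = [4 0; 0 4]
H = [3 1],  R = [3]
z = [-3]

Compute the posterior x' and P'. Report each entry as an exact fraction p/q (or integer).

x̄ = F·x = [0, 10]
P̄ = F·P·Fᵀ + Q = [33 3; 3 25]
y = z − H·x̄ = [-13]
S = H·P̄·Hᵀ + R = [343]
K = P̄·Hᵀ·S⁻¹ = [102/343; 34/343]
x' = x̄ + K·y = [-1326/343, 2988/343]
P' = (I − K·H)·P̄ = [915/343 -2439/343; -2439/343 7419/343]

x' = [-1326/343, 2988/343]
P' = [915/343 -2439/343; -2439/343 7419/343]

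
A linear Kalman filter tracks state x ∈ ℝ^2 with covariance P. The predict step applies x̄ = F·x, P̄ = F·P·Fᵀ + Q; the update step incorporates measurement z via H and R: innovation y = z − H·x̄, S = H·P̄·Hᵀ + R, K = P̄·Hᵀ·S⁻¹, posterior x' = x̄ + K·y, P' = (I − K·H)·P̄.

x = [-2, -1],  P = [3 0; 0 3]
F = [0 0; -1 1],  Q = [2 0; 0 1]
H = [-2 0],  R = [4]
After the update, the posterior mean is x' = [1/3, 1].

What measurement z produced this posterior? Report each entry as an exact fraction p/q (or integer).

x̄ = F·x = [0, 1]
P̄ = F·P·Fᵀ + Q = [2 0; 0 7]
S = H·P̄·Hᵀ + R = [12]
K = P̄·Hᵀ·S⁻¹ = [-1/3; 0]
x' − x̄ = [1/3, 0] = K·y
y = (KᵀK)⁻¹·Kᵀ·(x' − x̄) = [-1]
z = y + H·x̄ = [-1] + [0] = [-1]

z = [-1]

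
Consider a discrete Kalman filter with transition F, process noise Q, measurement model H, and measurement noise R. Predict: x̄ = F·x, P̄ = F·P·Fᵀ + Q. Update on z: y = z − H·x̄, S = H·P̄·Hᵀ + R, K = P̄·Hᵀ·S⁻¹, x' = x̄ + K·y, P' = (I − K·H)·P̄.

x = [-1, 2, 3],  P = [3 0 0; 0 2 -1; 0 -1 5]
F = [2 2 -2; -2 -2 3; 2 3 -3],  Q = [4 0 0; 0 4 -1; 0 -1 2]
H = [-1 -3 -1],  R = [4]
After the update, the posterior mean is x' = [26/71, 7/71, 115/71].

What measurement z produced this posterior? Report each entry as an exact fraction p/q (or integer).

x̄ = F·x = [-4, 7, -5]
P̄ = F·P·Fᵀ + Q = [52 -60 66; -60 81 -85; 66 -85 95]
S = H·P̄·Hᵀ + R = [142]
K = P̄·Hᵀ·S⁻¹ = [31/71; -49/71; 47/71]
x' − x̄ = [310/71, -490/71, 470/71] = K·y
y = (KᵀK)⁻¹·Kᵀ·(x' − x̄) = [10]
z = y + H·x̄ = [10] + [-12] = [-2]

z = [-2]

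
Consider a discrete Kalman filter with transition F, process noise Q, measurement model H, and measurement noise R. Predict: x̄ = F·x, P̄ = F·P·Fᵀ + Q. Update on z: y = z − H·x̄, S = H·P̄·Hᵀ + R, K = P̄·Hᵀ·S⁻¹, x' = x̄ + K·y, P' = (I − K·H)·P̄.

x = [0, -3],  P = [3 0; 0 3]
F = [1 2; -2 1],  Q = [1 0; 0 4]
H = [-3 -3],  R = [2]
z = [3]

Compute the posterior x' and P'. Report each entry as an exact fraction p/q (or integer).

x' = [-750/317, 417/317]
P' = [2768/317 -2736/317; -2736/317 2774/317]

x̄ = F·x = [-6, -3]
P̄ = F·P·Fᵀ + Q = [16 0; 0 19]
y = z − H·x̄ = [-24]
S = H·P̄·Hᵀ + R = [317]
K = P̄·Hᵀ·S⁻¹ = [-48/317; -57/317]
x' = x̄ + K·y = [-750/317, 417/317]
P' = (I − K·H)·P̄ = [2768/317 -2736/317; -2736/317 2774/317]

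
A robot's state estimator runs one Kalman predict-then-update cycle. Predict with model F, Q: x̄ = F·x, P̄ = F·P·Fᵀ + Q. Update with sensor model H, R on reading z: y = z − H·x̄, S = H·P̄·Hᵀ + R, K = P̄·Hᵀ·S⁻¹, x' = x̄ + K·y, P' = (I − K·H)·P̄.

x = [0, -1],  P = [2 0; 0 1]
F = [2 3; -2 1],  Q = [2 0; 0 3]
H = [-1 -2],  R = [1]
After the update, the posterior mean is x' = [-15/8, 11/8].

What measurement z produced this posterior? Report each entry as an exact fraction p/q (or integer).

x̄ = F·x = [-3, -1]
P̄ = F·P·Fᵀ + Q = [19 -5; -5 12]
S = H·P̄·Hᵀ + R = [48]
K = P̄·Hᵀ·S⁻¹ = [-3/16; -19/48]
x' − x̄ = [9/8, 19/8] = K·y
y = (KᵀK)⁻¹·Kᵀ·(x' − x̄) = [-6]
z = y + H·x̄ = [-6] + [5] = [-1]

z = [-1]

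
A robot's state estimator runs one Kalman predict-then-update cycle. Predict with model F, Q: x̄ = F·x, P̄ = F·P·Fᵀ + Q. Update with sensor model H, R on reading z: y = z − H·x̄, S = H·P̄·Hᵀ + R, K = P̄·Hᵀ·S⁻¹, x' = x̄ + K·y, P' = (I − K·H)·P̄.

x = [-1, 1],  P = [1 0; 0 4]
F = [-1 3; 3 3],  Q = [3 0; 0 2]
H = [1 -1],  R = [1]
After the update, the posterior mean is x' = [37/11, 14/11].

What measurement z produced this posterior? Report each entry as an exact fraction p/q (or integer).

x̄ = F·x = [4, 0]
P̄ = F·P·Fᵀ + Q = [40 33; 33 47]
S = H·P̄·Hᵀ + R = [22]
K = P̄·Hᵀ·S⁻¹ = [7/22; -7/11]
x' − x̄ = [-7/11, 14/11] = K·y
y = (KᵀK)⁻¹·Kᵀ·(x' − x̄) = [-2]
z = y + H·x̄ = [-2] + [4] = [2]

z = [2]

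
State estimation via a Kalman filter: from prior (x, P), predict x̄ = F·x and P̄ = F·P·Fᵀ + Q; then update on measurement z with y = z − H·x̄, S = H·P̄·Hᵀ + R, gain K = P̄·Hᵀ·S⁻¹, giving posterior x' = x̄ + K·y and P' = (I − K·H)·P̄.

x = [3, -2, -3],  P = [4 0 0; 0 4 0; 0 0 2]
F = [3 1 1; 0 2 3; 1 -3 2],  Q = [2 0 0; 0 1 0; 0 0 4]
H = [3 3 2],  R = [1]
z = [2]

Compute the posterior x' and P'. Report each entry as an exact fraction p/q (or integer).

x̄ = F·x = [4, -13, 3]
P̄ = F·P·Fᵀ + Q = [44 14 4; 14 35 -12; 4 -12 52]
y = z − H·x̄ = [23]
S = H·P̄·Hᵀ + R = [1076]
K = P̄·Hᵀ·S⁻¹ = [91/538; 123/1076; 20/269]
x' = x̄ + K·y = [4245/538, -11159/1076, 1267/269]
P' = (I − K·H)·P̄ = [3555/269 -3661/538 -2564/269; -3661/538 22531/1076 -5688/269; -2564/269 -5688/269 12388/269]

x' = [4245/538, -11159/1076, 1267/269]
P' = [3555/269 -3661/538 -2564/269; -3661/538 22531/1076 -5688/269; -2564/269 -5688/269 12388/269]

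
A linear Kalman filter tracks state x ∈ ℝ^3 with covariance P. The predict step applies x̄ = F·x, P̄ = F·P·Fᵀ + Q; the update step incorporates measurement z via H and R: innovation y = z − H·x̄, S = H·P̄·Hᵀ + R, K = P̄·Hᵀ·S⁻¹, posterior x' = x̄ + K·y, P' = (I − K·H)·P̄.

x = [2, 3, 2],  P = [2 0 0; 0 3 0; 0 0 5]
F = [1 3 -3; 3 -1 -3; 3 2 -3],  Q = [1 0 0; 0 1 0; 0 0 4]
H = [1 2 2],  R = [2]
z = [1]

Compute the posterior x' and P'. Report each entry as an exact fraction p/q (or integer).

x̄ = F·x = [5, -3, 6]
P̄ = F·P·Fᵀ + Q = [75 42 69; 42 67 57; 69 57 79]
y = z − H·x̄ = [-10]
S = H·P̄·Hᵀ + R = [1561]
K = P̄·Hᵀ·S⁻¹ = [297/1561; 290/1561; 341/1561]
x' = x̄ + K·y = [4835/1561, -7583/1561, 5956/1561]
P' = (I − K·H)·P̄ = [28866/1561 -20568/1561 6432/1561; -20568/1561 20487/1561 -9913/1561; 6432/1561 -9913/1561 7038/1561]

x' = [4835/1561, -7583/1561, 5956/1561]
P' = [28866/1561 -20568/1561 6432/1561; -20568/1561 20487/1561 -9913/1561; 6432/1561 -9913/1561 7038/1561]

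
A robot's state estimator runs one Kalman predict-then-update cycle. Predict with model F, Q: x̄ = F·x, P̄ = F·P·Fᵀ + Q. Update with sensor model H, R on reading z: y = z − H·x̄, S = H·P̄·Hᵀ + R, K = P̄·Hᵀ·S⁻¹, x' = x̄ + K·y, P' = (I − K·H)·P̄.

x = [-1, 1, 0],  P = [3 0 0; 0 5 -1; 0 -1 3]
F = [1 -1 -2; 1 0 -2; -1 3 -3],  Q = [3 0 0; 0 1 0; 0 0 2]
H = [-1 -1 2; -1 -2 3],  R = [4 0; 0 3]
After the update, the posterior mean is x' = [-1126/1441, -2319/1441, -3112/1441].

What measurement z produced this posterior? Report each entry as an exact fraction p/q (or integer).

x̄ = F·x = [-2, -1, 4]
P̄ = F·P·Fᵀ + Q = [19 13 3; 13 16 21; 3 21 95]
S = H·P̄·Hᵀ + R = [349 498; 498 723]
K = P̄·Hᵀ·S⁻¹ = [-290/1441 128/1441; 145/1441 -64/1441; 166/1441 364/1441]
x' − x̄ = [1756/1441, -878/1441, -8876/1441] = K·y
y = (KᵀK)⁻¹·Kᵀ·(x' − x̄) = [-14, -18]
z = y + H·x̄ = [-14, -18] + [11, 16] = [-3, -2]

z = [-3, -2]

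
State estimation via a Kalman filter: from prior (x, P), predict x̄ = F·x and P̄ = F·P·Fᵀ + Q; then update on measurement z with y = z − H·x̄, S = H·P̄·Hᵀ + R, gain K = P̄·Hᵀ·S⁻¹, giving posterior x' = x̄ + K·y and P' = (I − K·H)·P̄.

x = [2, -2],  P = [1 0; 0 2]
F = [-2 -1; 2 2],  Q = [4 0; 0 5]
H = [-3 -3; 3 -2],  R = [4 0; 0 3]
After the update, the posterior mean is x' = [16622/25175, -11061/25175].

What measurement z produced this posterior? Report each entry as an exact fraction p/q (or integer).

x̄ = F·x = [-2, 0]
P̄ = F·P·Fᵀ + Q = [10 -8; -8 17]
S = H·P̄·Hᵀ + R = [103 36; 36 257]
K = P̄·Hᵀ·S⁻¹ = [-3198/25175 4954/25175; -4851/25175 -5002/25175]
x' − x̄ = [66972/25175, -11061/25175] = K·y
y = (KᵀK)⁻¹·Kᵀ·(x' − x̄) = [-7, 9]
z = y + H·x̄ = [-7, 9] + [6, -6] = [-1, 3]

z = [-1, 3]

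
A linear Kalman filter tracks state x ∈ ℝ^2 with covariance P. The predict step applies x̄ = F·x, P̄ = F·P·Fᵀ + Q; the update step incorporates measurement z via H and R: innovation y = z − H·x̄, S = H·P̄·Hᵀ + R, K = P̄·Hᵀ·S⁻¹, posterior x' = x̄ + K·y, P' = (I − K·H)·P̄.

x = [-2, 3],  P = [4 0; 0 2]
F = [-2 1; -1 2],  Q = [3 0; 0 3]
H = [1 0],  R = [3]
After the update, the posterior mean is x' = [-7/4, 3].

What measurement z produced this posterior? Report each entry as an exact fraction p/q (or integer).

x̄ = F·x = [7, 8]
P̄ = F·P·Fᵀ + Q = [21 12; 12 15]
S = H·P̄·Hᵀ + R = [24]
K = P̄·Hᵀ·S⁻¹ = [7/8; 1/2]
x' − x̄ = [-35/4, -5] = K·y
y = (KᵀK)⁻¹·Kᵀ·(x' − x̄) = [-10]
z = y + H·x̄ = [-10] + [7] = [-3]

z = [-3]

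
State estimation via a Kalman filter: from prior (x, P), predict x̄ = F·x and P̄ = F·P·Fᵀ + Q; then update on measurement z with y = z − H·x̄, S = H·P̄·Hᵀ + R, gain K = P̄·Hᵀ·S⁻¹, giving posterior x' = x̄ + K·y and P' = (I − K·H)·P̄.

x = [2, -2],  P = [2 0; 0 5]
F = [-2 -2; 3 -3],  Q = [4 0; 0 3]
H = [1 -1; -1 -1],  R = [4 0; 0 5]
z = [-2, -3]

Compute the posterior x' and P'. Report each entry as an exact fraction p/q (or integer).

x' = [1238/4009, 11424/4009]
P' = [8366/4009 1074/4009; 1074/4009 8706/4009]

x̄ = F·x = [0, 12]
P̄ = F·P·Fᵀ + Q = [32 18; 18 66]
y = z − H·x̄ = [10, 9]
S = H·P̄·Hᵀ + R = [66 34; 34 139]
K = P̄·Hᵀ·S⁻¹ = [1823/4009 -1888/4009; -1908/4009 -1956/4009]
x' = x̄ + K·y = [1238/4009, 11424/4009]
P' = (I − K·H)·P̄ = [8366/4009 1074/4009; 1074/4009 8706/4009]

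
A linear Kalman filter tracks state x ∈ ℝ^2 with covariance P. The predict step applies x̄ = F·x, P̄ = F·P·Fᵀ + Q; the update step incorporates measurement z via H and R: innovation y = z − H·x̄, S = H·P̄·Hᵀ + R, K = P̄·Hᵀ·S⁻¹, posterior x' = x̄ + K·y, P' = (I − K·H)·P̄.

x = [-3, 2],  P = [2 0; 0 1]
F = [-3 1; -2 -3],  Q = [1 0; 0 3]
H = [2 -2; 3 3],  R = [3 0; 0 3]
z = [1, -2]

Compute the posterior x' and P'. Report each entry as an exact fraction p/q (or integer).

x̄ = F·x = [11, 0]
P̄ = F·P·Fᵀ + Q = [20 9; 9 20]
y = z − H·x̄ = [-21, -35]
S = H·P̄·Hᵀ + R = [91 0; 0 525]
K = P̄·Hᵀ·S⁻¹ = [22/91 29/175; -22/91 29/175]
x' = x̄ + K·y = [8/65, -47/65]
P' = (I − K·H)·P̄ = [601/2275 -32/325; -32/325 601/2275]

x' = [8/65, -47/65]
P' = [601/2275 -32/325; -32/325 601/2275]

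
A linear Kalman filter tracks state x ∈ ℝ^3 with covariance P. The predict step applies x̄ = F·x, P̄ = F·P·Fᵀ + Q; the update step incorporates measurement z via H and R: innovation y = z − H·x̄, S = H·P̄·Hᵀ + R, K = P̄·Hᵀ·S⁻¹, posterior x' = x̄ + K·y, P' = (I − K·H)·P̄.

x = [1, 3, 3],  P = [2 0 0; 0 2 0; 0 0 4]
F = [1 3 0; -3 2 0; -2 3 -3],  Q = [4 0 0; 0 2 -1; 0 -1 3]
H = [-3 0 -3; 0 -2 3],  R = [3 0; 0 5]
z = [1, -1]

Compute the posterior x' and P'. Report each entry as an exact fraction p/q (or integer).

x' = [17726/5981, -210155/53829, -171958/53829]
P' = [39336/5981 -54466/5981 -38134/5981; -54466/5981 777824/53829 500221/53829; -38134/5981 500221/53829 350189/53829]

x̄ = F·x = [10, 3, -2]
P̄ = F·P·Fᵀ + Q = [24 6 14; 6 28 23; 14 23 65]
y = z − H·x̄ = [25, 11]
S = H·P̄·Hᵀ + R = [1056 -537; -537 426]
K = P̄·Hᵀ·S⁻¹ = [-1202/5981 -1094/5981; -10027/53829 -10997/53829; -6983/53829 10025/53829]
x' = x̄ + K·y = [17726/5981, -210155/53829, -171958/53829]
P' = (I − K·H)·P̄ = [39336/5981 -54466/5981 -38134/5981; -54466/5981 777824/53829 500221/53829; -38134/5981 500221/53829 350189/53829]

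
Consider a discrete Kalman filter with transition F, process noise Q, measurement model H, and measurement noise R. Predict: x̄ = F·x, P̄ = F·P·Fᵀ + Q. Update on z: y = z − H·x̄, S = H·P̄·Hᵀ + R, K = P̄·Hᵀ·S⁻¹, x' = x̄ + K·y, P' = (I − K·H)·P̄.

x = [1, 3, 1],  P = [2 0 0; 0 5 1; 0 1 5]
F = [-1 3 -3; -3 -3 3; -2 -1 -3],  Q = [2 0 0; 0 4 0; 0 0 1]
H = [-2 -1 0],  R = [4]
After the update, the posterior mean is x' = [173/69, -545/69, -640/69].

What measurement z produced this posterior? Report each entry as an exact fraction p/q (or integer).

z = [3]

x̄ = F·x = [5, -9, -8]
P̄ = F·P·Fᵀ + Q = [76 -66 28; -66 94 -12; 28 -12 65]
S = H·P̄·Hᵀ + R = [138]
K = P̄·Hᵀ·S⁻¹ = [-43/69; 19/69; -22/69]
x' − x̄ = [-172/69, 76/69, -88/69] = K·y
y = (KᵀK)⁻¹·Kᵀ·(x' − x̄) = [4]
z = y + H·x̄ = [4] + [-1] = [3]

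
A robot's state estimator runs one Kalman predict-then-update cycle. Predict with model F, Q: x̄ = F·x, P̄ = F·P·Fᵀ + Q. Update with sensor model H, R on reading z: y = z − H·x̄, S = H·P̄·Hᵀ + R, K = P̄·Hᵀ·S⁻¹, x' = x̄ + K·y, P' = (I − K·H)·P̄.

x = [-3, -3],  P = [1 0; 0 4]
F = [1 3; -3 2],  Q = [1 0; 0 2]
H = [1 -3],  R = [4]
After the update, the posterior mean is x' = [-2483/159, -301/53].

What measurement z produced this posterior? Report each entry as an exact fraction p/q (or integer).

x̄ = F·x = [-12, 3]
P̄ = F·P·Fᵀ + Q = [38 21; 21 27]
S = H·P̄·Hᵀ + R = [159]
K = P̄·Hᵀ·S⁻¹ = [-25/159; -20/53]
x' − x̄ = [-575/159, -460/53] = K·y
y = (KᵀK)⁻¹·Kᵀ·(x' − x̄) = [23]
z = y + H·x̄ = [23] + [-21] = [2]

z = [2]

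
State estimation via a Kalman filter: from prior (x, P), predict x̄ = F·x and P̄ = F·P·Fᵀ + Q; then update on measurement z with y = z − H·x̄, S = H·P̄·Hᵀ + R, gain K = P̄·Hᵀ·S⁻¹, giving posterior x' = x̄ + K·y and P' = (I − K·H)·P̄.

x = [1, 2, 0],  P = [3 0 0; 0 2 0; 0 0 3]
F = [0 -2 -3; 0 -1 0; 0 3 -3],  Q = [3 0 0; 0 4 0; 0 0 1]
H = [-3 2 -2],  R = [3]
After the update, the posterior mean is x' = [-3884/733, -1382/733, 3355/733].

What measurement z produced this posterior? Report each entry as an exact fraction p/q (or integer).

x̄ = F·x = [-4, -2, 6]
P̄ = F·P·Fᵀ + Q = [38 4 15; 4 6 -6; 15 -6 46]
S = H·P̄·Hᵀ + R = [733]
K = P̄·Hᵀ·S⁻¹ = [-136/733; 12/733; -149/733]
x' − x̄ = [-952/733, 84/733, -1043/733] = K·y
y = (KᵀK)⁻¹·Kᵀ·(x' − x̄) = [7]
z = y + H·x̄ = [7] + [-4] = [3]

z = [3]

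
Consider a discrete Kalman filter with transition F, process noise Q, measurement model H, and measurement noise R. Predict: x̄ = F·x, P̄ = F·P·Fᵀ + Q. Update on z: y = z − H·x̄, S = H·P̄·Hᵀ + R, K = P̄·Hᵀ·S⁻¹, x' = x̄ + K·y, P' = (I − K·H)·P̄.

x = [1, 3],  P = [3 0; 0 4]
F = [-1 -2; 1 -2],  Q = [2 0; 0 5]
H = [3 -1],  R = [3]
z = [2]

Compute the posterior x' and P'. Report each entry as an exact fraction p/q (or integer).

x' = [-11/23, -70/23]
P' = [199/69 174/23; 174/23 1029/46]

x̄ = F·x = [-7, -5]
P̄ = F·P·Fᵀ + Q = [21 13; 13 24]
y = z − H·x̄ = [18]
S = H·P̄·Hᵀ + R = [138]
K = P̄·Hᵀ·S⁻¹ = [25/69; 5/46]
x' = x̄ + K·y = [-11/23, -70/23]
P' = (I − K·H)·P̄ = [199/69 174/23; 174/23 1029/46]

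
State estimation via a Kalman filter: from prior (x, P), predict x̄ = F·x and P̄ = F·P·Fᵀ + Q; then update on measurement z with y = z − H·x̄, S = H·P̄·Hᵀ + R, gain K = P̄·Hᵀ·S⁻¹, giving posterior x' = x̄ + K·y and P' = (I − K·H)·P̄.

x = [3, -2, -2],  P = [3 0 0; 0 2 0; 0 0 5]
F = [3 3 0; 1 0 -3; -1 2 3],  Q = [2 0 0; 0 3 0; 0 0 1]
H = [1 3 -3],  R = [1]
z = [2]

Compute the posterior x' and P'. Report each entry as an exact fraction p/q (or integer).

x̄ = F·x = [3, 9, -13]
P̄ = F·P·Fᵀ + Q = [47 9 3; 9 51 -48; 3 -48 57]
y = z − H·x̄ = [-67]
S = H·P̄·Hᵀ + R = [1920]
K = P̄·Hᵀ·S⁻¹ = [13/384; 51/320; -13/80]
x' = x̄ + K·y = [281/384, -537/320, -169/80]
P' = (I − K·H)·P̄ = [17203/384 -87/64 217/16; -87/64 357/160 69/40; 217/16 69/40 63/10]

x' = [281/384, -537/320, -169/80]
P' = [17203/384 -87/64 217/16; -87/64 357/160 69/40; 217/16 69/40 63/10]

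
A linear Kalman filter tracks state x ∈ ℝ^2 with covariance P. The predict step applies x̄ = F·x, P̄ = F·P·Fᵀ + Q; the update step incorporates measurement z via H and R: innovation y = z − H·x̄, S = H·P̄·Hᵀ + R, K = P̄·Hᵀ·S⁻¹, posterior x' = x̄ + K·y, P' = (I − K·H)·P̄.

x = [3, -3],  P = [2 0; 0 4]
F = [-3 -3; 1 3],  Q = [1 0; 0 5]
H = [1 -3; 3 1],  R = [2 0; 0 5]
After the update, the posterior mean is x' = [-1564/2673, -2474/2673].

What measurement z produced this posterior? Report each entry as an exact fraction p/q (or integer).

x̄ = F·x = [0, -6]
P̄ = F·P·Fᵀ + Q = [55 -42; -42 43]
S = H·P̄·Hᵀ + R = [696 372; 372 291]
K = P̄·Hᵀ·S⁻¹ = [2305/21384 1523/5346; -6295/21384 487/5346]
x' − x̄ = [-1564/2673, 13564/2673] = K·y
y = (KᵀK)⁻¹·Kᵀ·(x' − x̄) = [-16, 4]
z = y + H·x̄ = [-16, 4] + [18, -6] = [2, -2]

z = [2, -2]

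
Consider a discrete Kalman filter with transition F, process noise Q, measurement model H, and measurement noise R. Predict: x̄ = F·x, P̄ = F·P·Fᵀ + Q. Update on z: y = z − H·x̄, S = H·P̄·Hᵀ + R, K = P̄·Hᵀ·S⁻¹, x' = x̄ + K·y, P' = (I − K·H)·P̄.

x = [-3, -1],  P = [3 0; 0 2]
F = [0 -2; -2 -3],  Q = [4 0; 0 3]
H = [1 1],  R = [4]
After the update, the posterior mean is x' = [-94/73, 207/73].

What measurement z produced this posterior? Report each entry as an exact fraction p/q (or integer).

z = [1]

x̄ = F·x = [2, 9]
P̄ = F·P·Fᵀ + Q = [12 12; 12 33]
S = H·P̄·Hᵀ + R = [73]
K = P̄·Hᵀ·S⁻¹ = [24/73; 45/73]
x' − x̄ = [-240/73, -450/73] = K·y
y = (KᵀK)⁻¹·Kᵀ·(x' − x̄) = [-10]
z = y + H·x̄ = [-10] + [11] = [1]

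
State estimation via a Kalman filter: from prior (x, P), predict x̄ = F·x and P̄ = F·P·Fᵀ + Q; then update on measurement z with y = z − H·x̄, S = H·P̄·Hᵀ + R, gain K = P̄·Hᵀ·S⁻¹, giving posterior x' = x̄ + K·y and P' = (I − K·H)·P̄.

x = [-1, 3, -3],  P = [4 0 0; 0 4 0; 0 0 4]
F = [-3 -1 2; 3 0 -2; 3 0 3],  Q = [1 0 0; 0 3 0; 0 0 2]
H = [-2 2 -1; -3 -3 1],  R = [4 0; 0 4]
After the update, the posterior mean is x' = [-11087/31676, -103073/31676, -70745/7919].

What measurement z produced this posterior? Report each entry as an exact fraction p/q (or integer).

z = [3, 2]

x̄ = F·x = [-6, 3, -12]
P̄ = F·P·Fᵀ + Q = [57 -52 -12; -52 55 12; -12 12 74]
S = H·P̄·Hᵀ + R = [846 -14; -14 150]
K = P̄·Hᵀ·S⁻¹ = [-15639/63352 -12863/63352; 15171/63352 2683/63352; -179/7919 3890/7919]
x' − x̄ = [178969/31676, -198101/31676, 24283/7919] = K·y
y = (KᵀK)⁻¹·Kᵀ·(x' − x̄) = [-27, 5]
z = y + H·x̄ = [-27, 5] + [30, -3] = [3, 2]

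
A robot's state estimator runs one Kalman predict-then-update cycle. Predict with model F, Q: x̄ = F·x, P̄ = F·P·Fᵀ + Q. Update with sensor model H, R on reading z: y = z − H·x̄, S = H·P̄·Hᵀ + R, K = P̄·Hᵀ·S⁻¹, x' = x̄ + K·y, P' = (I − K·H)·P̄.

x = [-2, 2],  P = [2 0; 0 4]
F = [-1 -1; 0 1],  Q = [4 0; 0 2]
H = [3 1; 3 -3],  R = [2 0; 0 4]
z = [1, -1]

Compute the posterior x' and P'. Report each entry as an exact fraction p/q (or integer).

x' = [343/1766, 1087/1766]
P' = [131/883 29/883; 29/883 303/883]

x̄ = F·x = [0, 2]
P̄ = F·P·Fᵀ + Q = [10 -4; -4 6]
y = z − H·x̄ = [-1, 5]
S = H·P̄·Hᵀ + R = [74 96; 96 220]
K = P̄·Hᵀ·S⁻¹ = [211/883 153/1766; 195/883 -411/1766]
x' = x̄ + K·y = [343/1766, 1087/1766]
P' = (I − K·H)·P̄ = [131/883 29/883; 29/883 303/883]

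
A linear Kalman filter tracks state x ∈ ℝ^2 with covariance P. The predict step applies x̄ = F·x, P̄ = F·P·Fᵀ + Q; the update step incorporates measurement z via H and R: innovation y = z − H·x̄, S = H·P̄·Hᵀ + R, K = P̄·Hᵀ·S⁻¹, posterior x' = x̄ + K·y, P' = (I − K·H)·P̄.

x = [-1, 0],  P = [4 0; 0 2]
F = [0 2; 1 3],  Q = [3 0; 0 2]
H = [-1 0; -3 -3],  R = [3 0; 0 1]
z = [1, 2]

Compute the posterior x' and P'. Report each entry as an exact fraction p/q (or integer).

x' = [-884/2687, -935/2687]
P' = [3273/2687 -3204/2687; -3204/2687 3432/2687]

x̄ = F·x = [0, -1]
P̄ = F·P·Fᵀ + Q = [11 12; 12 24]
y = z − H·x̄ = [1, -1]
S = H·P̄·Hᵀ + R = [14 69; 69 532]
K = P̄·Hᵀ·S⁻¹ = [-1091/2687 -207/2687; 1068/2687 -684/2687]
x' = x̄ + K·y = [-884/2687, -935/2687]
P' = (I − K·H)·P̄ = [3273/2687 -3204/2687; -3204/2687 3432/2687]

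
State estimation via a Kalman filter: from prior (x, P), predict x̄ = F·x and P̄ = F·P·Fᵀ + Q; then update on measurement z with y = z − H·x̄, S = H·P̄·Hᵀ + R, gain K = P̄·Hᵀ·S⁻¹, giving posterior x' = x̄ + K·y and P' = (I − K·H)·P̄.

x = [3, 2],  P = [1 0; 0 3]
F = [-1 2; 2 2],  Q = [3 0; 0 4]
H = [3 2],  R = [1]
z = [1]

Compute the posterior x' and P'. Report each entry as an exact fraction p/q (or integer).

x̄ = F·x = [1, 10]
P̄ = F·P·Fᵀ + Q = [16 10; 10 20]
y = z − H·x̄ = [-22]
S = H·P̄·Hᵀ + R = [345]
K = P̄·Hᵀ·S⁻¹ = [68/345; 14/69]
x' = x̄ + K·y = [-1151/345, 382/69]
P' = (I − K·H)·P̄ = [896/345 -262/69; -262/69 400/69]

x' = [-1151/345, 382/69]
P' = [896/345 -262/69; -262/69 400/69]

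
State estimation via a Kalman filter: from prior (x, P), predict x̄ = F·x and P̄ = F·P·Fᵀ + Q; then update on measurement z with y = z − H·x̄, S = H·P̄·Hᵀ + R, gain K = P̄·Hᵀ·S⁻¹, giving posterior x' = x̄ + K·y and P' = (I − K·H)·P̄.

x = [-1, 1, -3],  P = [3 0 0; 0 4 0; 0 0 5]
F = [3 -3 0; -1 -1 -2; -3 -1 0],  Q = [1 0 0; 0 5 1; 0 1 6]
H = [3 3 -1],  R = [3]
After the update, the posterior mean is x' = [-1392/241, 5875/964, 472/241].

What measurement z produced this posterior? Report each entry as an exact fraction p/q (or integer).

x̄ = F·x = [-6, 6, 2]
P̄ = F·P·Fᵀ + Q = [64 3 -15; 3 32 14; -15 14 37]
S = H·P̄·Hᵀ + R = [964]
K = P̄·Hᵀ·S⁻¹ = [54/241; 91/964; -10/241]
x' − x̄ = [54/241, 91/964, -10/241] = K·y
y = (KᵀK)⁻¹·Kᵀ·(x' − x̄) = [1]
z = y + H·x̄ = [1] + [-2] = [-1]

z = [-1]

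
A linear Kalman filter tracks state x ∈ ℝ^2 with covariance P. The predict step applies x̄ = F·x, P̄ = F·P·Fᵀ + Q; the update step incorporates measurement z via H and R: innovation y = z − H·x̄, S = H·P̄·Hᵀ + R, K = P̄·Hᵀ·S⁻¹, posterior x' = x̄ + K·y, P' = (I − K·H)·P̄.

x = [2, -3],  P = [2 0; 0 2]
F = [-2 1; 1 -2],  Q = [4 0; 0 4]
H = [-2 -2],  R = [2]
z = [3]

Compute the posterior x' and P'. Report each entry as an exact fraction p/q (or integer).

x' = [-41/5, 34/5]
P' = [278/25 -272/25; -272/25 278/25]

x̄ = F·x = [-7, 8]
P̄ = F·P·Fᵀ + Q = [14 -8; -8 14]
y = z − H·x̄ = [5]
S = H·P̄·Hᵀ + R = [50]
K = P̄·Hᵀ·S⁻¹ = [-6/25; -6/25]
x' = x̄ + K·y = [-41/5, 34/5]
P' = (I − K·H)·P̄ = [278/25 -272/25; -272/25 278/25]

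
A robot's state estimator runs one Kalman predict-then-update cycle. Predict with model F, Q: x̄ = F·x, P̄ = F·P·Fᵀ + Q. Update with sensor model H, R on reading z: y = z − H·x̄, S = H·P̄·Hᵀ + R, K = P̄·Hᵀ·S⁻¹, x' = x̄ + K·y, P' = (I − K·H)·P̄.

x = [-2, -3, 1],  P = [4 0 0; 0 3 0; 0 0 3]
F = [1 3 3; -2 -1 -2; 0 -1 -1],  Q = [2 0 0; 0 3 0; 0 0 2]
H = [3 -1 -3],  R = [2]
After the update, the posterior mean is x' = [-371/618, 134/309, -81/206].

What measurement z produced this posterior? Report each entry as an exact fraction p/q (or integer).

x̄ = F·x = [-8, 5, 2]
P̄ = F·P·Fᵀ + Q = [60 -35 -18; -35 34 9; -18 9 8]
S = H·P̄·Hᵀ + R = [1236]
K = P̄·Hᵀ·S⁻¹ = [269/1236; -83/618; -29/412]
x' − x̄ = [4573/618, -1411/309, -493/206] = K·y
y = (KᵀK)⁻¹·Kᵀ·(x' − x̄) = [34]
z = y + H·x̄ = [34] + [-35] = [-1]

z = [-1]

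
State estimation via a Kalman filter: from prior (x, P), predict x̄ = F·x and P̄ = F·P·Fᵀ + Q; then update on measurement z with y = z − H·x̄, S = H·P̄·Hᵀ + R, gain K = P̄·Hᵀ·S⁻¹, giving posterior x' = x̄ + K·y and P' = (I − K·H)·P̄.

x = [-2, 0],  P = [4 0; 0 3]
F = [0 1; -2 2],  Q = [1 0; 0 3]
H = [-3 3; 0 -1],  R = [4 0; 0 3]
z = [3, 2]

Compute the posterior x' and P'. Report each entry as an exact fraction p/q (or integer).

x̄ = F·x = [0, 4]
P̄ = F·P·Fᵀ + Q = [4 6; 6 31]
y = z − H·x̄ = [-9, 6]
S = H·P̄·Hᵀ + R = [211 -75; -75 34]
K = P̄·Hᵀ·S⁻¹ = [-246/1549 -816/1549; 225/1549 -916/1549]
x' = x̄ + K·y = [-2682/1549, -1325/1549]
P' = (I − K·H)·P̄ = [2776/1549 2448/1549; 2448/1549 2748/1549]

x' = [-2682/1549, -1325/1549]
P' = [2776/1549 2448/1549; 2448/1549 2748/1549]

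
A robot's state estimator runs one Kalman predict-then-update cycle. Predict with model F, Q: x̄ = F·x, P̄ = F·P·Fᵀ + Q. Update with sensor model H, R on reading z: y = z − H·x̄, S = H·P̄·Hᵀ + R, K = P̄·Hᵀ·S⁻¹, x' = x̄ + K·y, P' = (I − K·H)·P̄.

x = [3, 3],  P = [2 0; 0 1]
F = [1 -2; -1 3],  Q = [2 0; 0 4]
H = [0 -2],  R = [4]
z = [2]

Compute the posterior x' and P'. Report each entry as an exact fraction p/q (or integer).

x' = [1/2, -9/16]
P' = [4 -1/2; -1/2 15/16]

x̄ = F·x = [-3, 6]
P̄ = F·P·Fᵀ + Q = [8 -8; -8 15]
y = z − H·x̄ = [14]
S = H·P̄·Hᵀ + R = [64]
K = P̄·Hᵀ·S⁻¹ = [1/4; -15/32]
x' = x̄ + K·y = [1/2, -9/16]
P' = (I − K·H)·P̄ = [4 -1/2; -1/2 15/16]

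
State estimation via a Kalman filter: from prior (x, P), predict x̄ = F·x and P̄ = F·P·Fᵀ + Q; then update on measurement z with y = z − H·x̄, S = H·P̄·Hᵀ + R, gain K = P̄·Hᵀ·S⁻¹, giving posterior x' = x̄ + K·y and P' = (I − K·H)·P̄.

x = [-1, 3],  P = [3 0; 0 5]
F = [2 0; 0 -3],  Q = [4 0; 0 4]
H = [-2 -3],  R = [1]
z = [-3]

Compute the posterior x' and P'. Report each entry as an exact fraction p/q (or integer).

x' = [38/253, 222/253]
P' = [3536/253 -2352/253; -2352/253 3185/506]

x̄ = F·x = [-2, -9]
P̄ = F·P·Fᵀ + Q = [16 0; 0 49]
y = z − H·x̄ = [-34]
S = H·P̄·Hᵀ + R = [506]
K = P̄·Hᵀ·S⁻¹ = [-16/253; -147/506]
x' = x̄ + K·y = [38/253, 222/253]
P' = (I − K·H)·P̄ = [3536/253 -2352/253; -2352/253 3185/506]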